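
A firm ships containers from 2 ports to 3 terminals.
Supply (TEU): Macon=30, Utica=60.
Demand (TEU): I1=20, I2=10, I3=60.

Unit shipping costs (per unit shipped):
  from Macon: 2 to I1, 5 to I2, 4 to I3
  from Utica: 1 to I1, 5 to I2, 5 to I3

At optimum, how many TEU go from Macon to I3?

30

The minimum-cost plan:
  Macon→I3: 30 × 4 = 120
  Utica→I1: 20 × 1 = 20
  Utica→I2: 10 × 5 = 50
  Utica→I3: 30 × 5 = 150
Total cost = 340.
So Macon→I3 carries 30 TEU.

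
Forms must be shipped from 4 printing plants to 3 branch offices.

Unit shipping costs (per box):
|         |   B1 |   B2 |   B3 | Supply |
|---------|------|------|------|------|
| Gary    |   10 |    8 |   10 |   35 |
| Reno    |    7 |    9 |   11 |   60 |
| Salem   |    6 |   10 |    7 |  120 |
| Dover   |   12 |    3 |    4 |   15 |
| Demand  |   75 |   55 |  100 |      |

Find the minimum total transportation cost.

One minimum-cost allocation:
  Gary to B2: 35 × 8 = 280
  Reno to B1: 55 × 7 = 385
  Reno to B2: 5 × 9 = 45
  Salem to B1: 20 × 6 = 120
  Salem to B3: 100 × 7 = 700
  Dover to B2: 15 × 3 = 45
Total = 280 + 385 + 45 + 120 + 700 + 45 = 1575.

1575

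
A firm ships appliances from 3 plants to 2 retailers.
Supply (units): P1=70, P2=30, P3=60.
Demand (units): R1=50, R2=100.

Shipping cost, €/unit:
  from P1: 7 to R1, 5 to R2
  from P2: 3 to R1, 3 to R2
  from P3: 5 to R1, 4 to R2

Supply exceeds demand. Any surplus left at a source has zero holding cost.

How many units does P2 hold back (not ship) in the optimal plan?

An optimal plan:
  P1 to R2: 60 units
  P2 to R1: 30 units
  P3 to R1: 20 units
  P3 to R2: 40 units
Total cost = €650.
P2 ships 30 of its 30, leaving 0.

0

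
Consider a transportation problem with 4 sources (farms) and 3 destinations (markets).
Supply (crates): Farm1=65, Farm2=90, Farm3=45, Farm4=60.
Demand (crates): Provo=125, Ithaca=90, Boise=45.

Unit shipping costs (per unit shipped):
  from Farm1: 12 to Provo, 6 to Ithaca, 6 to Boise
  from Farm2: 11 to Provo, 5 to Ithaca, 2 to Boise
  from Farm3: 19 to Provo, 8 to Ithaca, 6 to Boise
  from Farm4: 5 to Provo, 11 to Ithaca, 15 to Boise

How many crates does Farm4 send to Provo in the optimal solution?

60

Optimal shipments:
  Farm1→Provo: 20 crates
  Farm1→Ithaca: 45 crates
  Farm2→Provo: 45 crates
  Farm2→Boise: 45 crates
  Farm3→Ithaca: 45 crates
  Farm4→Provo: 60 crates
Total cost = 1755.
So Farm4→Provo carries 60 crates.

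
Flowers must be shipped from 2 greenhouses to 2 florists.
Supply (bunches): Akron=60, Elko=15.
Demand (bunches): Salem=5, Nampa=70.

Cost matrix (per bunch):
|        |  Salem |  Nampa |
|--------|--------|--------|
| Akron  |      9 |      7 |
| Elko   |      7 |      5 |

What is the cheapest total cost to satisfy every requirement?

505

One minimum-cost allocation:
  Akron–Nampa: 60 × 7 = 420
  Elko–Salem: 5 × 7 = 35
  Elko–Nampa: 10 × 5 = 50
Total = 420 + 35 + 50 = 505.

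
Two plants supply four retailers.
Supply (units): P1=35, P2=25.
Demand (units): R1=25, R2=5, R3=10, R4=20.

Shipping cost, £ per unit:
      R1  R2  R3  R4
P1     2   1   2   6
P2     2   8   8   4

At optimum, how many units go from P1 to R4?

Solving gives:
  P1–R1: 20 units
  P1–R2: 5 units
  P1–R3: 10 units
  P2–R1: 5 units
  P2–R4: 20 units
Total cost = £155.
The route P1→R4 is not used.

0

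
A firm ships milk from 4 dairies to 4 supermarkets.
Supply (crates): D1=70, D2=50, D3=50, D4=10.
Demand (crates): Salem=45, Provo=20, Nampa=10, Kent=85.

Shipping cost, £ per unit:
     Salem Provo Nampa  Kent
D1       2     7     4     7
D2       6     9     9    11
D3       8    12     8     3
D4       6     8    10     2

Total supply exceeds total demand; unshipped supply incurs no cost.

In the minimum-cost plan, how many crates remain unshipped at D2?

20

An optimal plan:
  D1 to Salem: 45 × £2 = £90
  D1 to Nampa: 10 × £4 = £40
  D1 to Kent: 15 × £7 = £105
  D2 to Provo: 20 × £9 = £180
  D2 to Kent: 10 × £11 = £110
  D3 to Kent: 50 × £3 = £150
  D4 to Kent: 10 × £2 = £20
Total cost = £695.
D2 ships 30 of its 50, leaving 20.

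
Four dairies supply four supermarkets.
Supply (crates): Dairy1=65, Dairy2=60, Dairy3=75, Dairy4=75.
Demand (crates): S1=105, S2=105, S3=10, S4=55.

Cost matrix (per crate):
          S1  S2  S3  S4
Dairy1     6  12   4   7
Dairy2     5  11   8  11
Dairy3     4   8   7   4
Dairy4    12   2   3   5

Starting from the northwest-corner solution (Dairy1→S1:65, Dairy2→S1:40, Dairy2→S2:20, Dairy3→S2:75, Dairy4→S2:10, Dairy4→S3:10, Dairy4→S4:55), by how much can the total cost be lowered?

485

Current plan cost = 65·6 + 40·5 + 20·11 + 75·8 + 10·2 + 10·3 + 55·5 = 1735.
Optimal plan:
  Dairy1 to S1: 45 crates
  Dairy1 to S3: 10 crates
  Dairy1 to S4: 10 crates
  Dairy2 to S1: 60 crates
  Dairy3 to S2: 30 crates
  Dairy3 to S4: 45 crates
  Dairy4 to S2: 75 crates
Optimal cost = 1250.
Saving = 1735 − 1250 = 485.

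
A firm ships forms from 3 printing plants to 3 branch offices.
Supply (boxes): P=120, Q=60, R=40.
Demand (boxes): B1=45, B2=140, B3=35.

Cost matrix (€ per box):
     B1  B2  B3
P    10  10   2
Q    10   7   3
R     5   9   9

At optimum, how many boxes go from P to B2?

The minimum-cost plan:
  P–B1: 5 × €10 = €50
  P–B2: 80 × €10 = €800
  P–B3: 35 × €2 = €70
  Q–B2: 60 × €7 = €420
  R–B1: 40 × €5 = €200
Total cost = €1540.
So P→B2 carries 80 boxes.

80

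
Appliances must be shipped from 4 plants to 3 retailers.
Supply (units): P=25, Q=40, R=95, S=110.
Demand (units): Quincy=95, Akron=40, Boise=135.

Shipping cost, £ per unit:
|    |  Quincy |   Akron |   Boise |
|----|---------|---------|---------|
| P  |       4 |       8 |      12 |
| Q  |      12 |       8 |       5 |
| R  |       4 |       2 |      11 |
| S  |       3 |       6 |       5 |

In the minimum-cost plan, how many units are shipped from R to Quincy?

The minimum-cost plan:
  P→Quincy: 25 × £4 = £100
  Q→Boise: 40 × £5 = £200
  R→Quincy: 55 × £4 = £220
  R→Akron: 40 × £2 = £80
  S→Quincy: 15 × £3 = £45
  S→Boise: 95 × £5 = £475
Total cost = £1120.
So R→Quincy carries 55 units.

55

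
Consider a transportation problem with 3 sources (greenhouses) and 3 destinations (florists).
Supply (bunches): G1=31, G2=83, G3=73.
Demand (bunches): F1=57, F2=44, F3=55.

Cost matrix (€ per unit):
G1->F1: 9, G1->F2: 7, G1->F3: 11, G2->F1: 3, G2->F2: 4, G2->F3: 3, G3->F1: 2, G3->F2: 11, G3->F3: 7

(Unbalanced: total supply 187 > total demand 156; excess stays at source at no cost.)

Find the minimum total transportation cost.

503

One minimum-cost allocation:
  G1 to F2: 16 × €7 = €112
  G2 to F2: 28 × €4 = €112
  G2 to F3: 55 × €3 = €165
  G3 to F1: 57 × €2 = €114
Total = 112 + 112 + 165 + 114 = €503.
(Supply check: G1 ships 16; G2 ships 83; G3 ships 57.)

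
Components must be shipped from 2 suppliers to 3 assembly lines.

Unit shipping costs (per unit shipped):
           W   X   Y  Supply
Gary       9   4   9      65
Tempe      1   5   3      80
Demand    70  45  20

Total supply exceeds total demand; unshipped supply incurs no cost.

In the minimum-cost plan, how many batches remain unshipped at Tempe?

An optimal plan:
  Gary–X: 45 × 4 = 180
  Gary–Y: 10 × 9 = 90
  Tempe–W: 70 × 1 = 70
  Tempe–Y: 10 × 3 = 30
Total cost = 370.
Tempe ships 80 of its 80, leaving 0.

0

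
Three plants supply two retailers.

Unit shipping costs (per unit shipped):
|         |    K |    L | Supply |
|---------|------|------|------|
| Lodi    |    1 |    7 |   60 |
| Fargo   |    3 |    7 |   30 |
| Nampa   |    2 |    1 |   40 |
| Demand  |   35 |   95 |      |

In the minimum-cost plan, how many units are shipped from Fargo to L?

The minimum-cost plan:
  Lodi to K: 35 × 1 = 35
  Lodi to L: 25 × 7 = 175
  Fargo to L: 30 × 7 = 210
  Nampa to L: 40 × 1 = 40
Total cost = 460.
So Fargo→L carries 30 units.

30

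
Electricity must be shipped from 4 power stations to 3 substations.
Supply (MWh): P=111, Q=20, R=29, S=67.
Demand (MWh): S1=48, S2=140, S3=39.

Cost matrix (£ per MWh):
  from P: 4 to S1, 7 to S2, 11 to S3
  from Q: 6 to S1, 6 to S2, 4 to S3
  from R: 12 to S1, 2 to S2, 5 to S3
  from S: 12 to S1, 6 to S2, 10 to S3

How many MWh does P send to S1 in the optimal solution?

The minimum-cost plan:
  P–S1: 48 × £4 = £192
  P–S2: 63 × £7 = £441
  Q–S3: 20 × £4 = £80
  R–S2: 10 × £2 = £20
  R–S3: 19 × £5 = £95
  S–S2: 67 × £6 = £402
Total cost = £1230.
So P→S1 carries 48 MWh.

48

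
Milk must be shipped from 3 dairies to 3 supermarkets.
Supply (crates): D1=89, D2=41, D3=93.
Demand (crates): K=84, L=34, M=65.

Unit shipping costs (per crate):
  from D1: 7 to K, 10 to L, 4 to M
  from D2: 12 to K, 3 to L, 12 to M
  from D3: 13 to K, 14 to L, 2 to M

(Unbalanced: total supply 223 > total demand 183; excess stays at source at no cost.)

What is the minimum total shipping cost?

820

An optimal shipping plan:
  D1–K: 84 × 7 = 588
  D2–L: 34 × 3 = 102
  D3–M: 65 × 2 = 130
Total = 588 + 102 + 130 = 820.
(Supply check: D1 ships 84; D2 ships 34; D3 ships 65.)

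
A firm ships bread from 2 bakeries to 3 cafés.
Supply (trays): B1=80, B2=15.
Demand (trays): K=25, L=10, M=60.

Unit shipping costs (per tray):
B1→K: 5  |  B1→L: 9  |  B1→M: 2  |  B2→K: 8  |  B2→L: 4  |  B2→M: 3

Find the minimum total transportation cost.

290

One minimum-cost allocation:
  B1 to K: 25 trays
  B1 to M: 55 trays
  B2 to L: 10 trays
  B2 to M: 5 trays
Total cost = 290.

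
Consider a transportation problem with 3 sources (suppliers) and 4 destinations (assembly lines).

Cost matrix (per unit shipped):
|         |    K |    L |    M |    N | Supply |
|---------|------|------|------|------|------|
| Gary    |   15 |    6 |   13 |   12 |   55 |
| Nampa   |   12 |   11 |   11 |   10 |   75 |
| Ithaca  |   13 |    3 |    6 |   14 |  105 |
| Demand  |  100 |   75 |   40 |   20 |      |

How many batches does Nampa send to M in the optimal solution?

0

The minimum-cost plan:
  Gary–K: 25 × 15 = 375
  Gary–L: 10 × 6 = 60
  Gary–N: 20 × 12 = 240
  Nampa–K: 75 × 12 = 900
  Ithaca–L: 65 × 3 = 195
  Ithaca–M: 40 × 6 = 240
Total cost = 2010.
The route Nampa→M is not used.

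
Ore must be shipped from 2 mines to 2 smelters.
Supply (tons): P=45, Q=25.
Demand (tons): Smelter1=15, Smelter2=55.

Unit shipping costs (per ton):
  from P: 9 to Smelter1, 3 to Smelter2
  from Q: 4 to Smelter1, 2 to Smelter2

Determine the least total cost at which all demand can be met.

215

Optimal allocation:
  P→Smelter2: 45 × 3 = 135
  Q→Smelter1: 15 × 4 = 60
  Q→Smelter2: 10 × 2 = 20
Total = 135 + 60 + 20 = 215.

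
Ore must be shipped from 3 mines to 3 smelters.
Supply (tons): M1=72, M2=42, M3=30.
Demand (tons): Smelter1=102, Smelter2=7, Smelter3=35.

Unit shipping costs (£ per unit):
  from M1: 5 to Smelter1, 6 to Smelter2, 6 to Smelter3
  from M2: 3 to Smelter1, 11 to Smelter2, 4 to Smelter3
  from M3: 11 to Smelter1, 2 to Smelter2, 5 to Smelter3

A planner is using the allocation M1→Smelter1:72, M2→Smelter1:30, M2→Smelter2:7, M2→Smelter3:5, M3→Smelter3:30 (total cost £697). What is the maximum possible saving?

Current plan cost = 72·5 + 30·3 + 7·11 + 5·4 + 30·5 = £697.
Optimal plan:
  M1→Smelter1: 60 × £5 = £300
  M1→Smelter3: 12 × £6 = £72
  M2→Smelter1: 42 × £3 = £126
  M3→Smelter2: 7 × £2 = £14
  M3→Smelter3: 23 × £5 = £115
Optimal cost = £627.
Saving = 697 − 627 = £70.

70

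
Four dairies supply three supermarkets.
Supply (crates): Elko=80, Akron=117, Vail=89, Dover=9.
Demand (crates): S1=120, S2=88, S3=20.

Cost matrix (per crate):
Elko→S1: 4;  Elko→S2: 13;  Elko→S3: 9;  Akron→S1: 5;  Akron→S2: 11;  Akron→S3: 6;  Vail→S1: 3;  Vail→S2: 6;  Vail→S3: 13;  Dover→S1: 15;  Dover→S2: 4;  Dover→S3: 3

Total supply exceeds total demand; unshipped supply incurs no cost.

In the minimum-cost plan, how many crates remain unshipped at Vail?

Minimum-cost shipments:
  Elko->S1: 80 × 4 = 320
  Akron->S1: 30 × 5 = 150
  Akron->S3: 20 × 6 = 120
  Vail->S1: 10 × 3 = 30
  Vail->S2: 79 × 6 = 474
  Dover->S2: 9 × 4 = 36
Total cost = 1130.
Vail ships 89 of its 89, leaving 0.

0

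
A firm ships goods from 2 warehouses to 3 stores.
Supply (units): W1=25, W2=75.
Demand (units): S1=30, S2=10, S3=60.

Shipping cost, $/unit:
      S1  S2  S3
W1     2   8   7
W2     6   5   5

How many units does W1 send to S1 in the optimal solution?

25

The minimum-cost plan:
  W1→S1: 25 × $2 = $50
  W2→S1: 5 × $6 = $30
  W2→S2: 10 × $5 = $50
  W2→S3: 60 × $5 = $300
Total cost = $430.
So W1→S1 carries 25 units.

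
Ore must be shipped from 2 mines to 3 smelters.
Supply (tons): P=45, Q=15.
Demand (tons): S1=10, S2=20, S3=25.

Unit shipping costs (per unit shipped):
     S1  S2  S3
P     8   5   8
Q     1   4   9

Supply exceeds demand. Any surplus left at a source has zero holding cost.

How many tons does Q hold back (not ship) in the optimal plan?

Minimum-cost shipments:
  P→S2: 15 × 5 = 75
  P→S3: 25 × 8 = 200
  Q→S1: 10 × 1 = 10
  Q→S2: 5 × 4 = 20
Total cost = 305.
Q ships 15 of its 15, leaving 0.

0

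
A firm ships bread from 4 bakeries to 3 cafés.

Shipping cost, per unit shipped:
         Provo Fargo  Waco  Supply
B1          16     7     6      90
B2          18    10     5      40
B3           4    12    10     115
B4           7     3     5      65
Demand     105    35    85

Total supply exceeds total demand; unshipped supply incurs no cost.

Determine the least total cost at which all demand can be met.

Optimal allocation:
  B1 to Waco: 15 × 6 = 90
  B2 to Waco: 40 × 5 = 200
  B3 to Provo: 105 × 4 = 420
  B4 to Fargo: 35 × 3 = 105
  B4 to Waco: 30 × 5 = 150
Total = 90 + 200 + 420 + 105 + 150 = 965.
(Supply check: B1 ships 15; B2 ships 40; B3 ships 105; B4 ships 65.)

965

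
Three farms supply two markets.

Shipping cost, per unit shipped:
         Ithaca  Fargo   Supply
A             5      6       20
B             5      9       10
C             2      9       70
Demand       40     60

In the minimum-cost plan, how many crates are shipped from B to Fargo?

10

Optimal shipments:
  A–Fargo: 20 × 6 = 120
  B–Fargo: 10 × 9 = 90
  C–Ithaca: 40 × 2 = 80
  C–Fargo: 30 × 9 = 270
Total cost = 560.
So B→Fargo carries 10 crates.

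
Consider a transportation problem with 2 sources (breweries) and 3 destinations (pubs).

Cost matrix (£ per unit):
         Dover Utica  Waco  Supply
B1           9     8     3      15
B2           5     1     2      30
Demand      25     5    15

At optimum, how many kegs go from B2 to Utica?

Optimal shipments:
  B1 to Waco: 15 × £3 = £45
  B2 to Dover: 25 × £5 = £125
  B2 to Utica: 5 × £1 = £5
Total cost = £175.
So B2→Utica carries 5 kegs.

5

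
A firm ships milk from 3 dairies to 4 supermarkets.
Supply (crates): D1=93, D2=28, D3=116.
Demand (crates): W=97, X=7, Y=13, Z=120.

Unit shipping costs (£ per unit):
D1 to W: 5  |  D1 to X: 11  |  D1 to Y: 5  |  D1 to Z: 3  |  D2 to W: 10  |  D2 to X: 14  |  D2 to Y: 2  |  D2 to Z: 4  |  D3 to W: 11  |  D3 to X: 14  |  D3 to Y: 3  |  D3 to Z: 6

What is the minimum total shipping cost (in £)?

An optimal shipping plan:
  D1–W: 93 crates
  D2–Z: 28 crates
  D3–W: 4 crates
  D3–X: 7 crates
  D3–Y: 13 crates
  D3–Z: 92 crates
Total cost = £1310.
(Supply check: D1 ships 93; D2 ships 28; D3 ships 116.)

1310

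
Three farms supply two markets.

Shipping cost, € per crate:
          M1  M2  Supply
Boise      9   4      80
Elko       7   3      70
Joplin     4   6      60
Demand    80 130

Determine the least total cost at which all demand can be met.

An optimal shipping plan:
  Boise->M2: 80 × €4 = €320
  Elko->M1: 20 × €7 = €140
  Elko->M2: 50 × €3 = €150
  Joplin->M1: 60 × €4 = €240
Total = 320 + 140 + 150 + 240 = €850.
(Supply check: Boise ships 80; Elko ships 70; Joplin ships 60.)

850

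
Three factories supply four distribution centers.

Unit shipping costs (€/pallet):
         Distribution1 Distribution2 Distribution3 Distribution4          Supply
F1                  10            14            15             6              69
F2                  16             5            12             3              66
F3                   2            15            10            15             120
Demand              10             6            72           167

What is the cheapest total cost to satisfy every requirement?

1922

One minimum-cost allocation:
  F1→Distribution4: 69 × €6 = €414
  F2→Distribution4: 66 × €3 = €198
  F3→Distribution1: 10 × €2 = €20
  F3→Distribution2: 6 × €15 = €90
  F3→Distribution3: 72 × €10 = €720
  F3→Distribution4: 32 × €15 = €480
Total = 414 + 198 + 20 + 90 + 720 + 480 = €1922.
(Supply check: F1 ships 69; F2 ships 66; F3 ships 120.)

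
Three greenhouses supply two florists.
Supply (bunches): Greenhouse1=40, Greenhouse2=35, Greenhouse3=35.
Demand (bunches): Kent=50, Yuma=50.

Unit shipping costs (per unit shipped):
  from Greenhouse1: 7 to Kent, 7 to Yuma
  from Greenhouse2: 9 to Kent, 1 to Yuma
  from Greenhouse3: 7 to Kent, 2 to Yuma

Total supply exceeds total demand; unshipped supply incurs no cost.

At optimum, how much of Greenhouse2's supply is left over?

0

An optimal plan:
  Greenhouse1→Kent: 30 × 7 = 210
  Greenhouse2→Yuma: 35 × 1 = 35
  Greenhouse3→Kent: 20 × 7 = 140
  Greenhouse3→Yuma: 15 × 2 = 30
Total cost = 415.
Greenhouse2 ships 35 of its 35, leaving 0.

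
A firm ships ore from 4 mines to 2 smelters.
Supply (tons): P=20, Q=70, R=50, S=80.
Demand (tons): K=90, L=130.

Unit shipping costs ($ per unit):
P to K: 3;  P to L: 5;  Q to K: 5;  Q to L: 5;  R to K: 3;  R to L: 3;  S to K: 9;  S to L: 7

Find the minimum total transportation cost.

1120

An optimal shipping plan:
  P->K: 20 tons
  Q->K: 70 tons
  R->L: 50 tons
  S->L: 80 tons
Total cost = $1120.
(Supply check: P ships 20; Q ships 70; R ships 50; S ships 80.)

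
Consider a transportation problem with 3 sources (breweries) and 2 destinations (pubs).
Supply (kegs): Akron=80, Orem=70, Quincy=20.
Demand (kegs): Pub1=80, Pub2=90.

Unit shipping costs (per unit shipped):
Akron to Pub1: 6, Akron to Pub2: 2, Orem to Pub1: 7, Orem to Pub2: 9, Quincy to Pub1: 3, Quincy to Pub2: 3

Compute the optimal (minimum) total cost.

Optimal allocation:
  Akron–Pub2: 80 kegs
  Orem–Pub1: 70 kegs
  Quincy–Pub1: 10 kegs
  Quincy–Pub2: 10 kegs
Total cost = 710.
(Supply check: Akron ships 80; Orem ships 70; Quincy ships 20.)

710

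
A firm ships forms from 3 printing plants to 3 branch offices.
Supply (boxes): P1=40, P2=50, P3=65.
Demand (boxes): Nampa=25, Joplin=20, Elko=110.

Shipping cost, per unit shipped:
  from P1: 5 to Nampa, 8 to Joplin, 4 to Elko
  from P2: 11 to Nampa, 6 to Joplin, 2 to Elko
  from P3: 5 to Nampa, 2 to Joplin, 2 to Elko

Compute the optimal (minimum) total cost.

Optimal allocation:
  P1–Nampa: 25 × 5 = 125
  P1–Elko: 15 × 4 = 60
  P2–Elko: 50 × 2 = 100
  P3–Joplin: 20 × 2 = 40
  P3–Elko: 45 × 2 = 90
Total = 125 + 60 + 100 + 40 + 90 = 415.

415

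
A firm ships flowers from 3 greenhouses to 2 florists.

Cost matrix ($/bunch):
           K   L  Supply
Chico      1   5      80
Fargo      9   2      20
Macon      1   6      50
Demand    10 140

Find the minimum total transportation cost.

An optimal shipping plan:
  Chico→L: 80 × $5 = $400
  Fargo→L: 20 × $2 = $40
  Macon→K: 10 × $1 = $10
  Macon→L: 40 × $6 = $240
Total = 400 + 40 + 10 + 240 = $690.
(Supply check: Chico ships 80; Fargo ships 20; Macon ships 50.)

690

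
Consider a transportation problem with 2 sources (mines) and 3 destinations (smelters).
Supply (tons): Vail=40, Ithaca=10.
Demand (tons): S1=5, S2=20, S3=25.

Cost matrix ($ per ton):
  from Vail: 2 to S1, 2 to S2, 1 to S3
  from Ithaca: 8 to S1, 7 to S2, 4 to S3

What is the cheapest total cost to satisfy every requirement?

105

An optimal shipping plan:
  Vail->S1: 5 × $2 = $10
  Vail->S2: 20 × $2 = $40
  Vail->S3: 15 × $1 = $15
  Ithaca->S3: 10 × $4 = $40
Total = 10 + 40 + 15 + 40 = $105.
(Supply check: Vail ships 40; Ithaca ships 10.)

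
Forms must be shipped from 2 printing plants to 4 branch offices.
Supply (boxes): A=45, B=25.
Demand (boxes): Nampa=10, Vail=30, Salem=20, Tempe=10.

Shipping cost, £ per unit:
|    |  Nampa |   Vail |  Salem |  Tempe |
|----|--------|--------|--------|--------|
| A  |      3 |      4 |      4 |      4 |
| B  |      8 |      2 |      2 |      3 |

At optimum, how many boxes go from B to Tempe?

0

The minimum-cost plan:
  A→Nampa: 10 × £3 = £30
  A→Vail: 5 × £4 = £20
  A→Salem: 20 × £4 = £80
  A→Tempe: 10 × £4 = £40
  B→Vail: 25 × £2 = £50
Total cost = £220.
The route B→Tempe is not used.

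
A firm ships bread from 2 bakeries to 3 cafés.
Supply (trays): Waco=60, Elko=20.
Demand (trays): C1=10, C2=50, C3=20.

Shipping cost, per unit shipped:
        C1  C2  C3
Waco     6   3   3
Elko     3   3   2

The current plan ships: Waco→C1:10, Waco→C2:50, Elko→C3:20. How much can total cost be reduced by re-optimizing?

20

Current plan cost = 10·6 + 50·3 + 20·2 = 250.
Optimal plan:
  Waco–C2: 50 × 3 = 150
  Waco–C3: 10 × 3 = 30
  Elko–C1: 10 × 3 = 30
  Elko–C3: 10 × 2 = 20
Optimal cost = 230.
Saving = 250 − 230 = 20.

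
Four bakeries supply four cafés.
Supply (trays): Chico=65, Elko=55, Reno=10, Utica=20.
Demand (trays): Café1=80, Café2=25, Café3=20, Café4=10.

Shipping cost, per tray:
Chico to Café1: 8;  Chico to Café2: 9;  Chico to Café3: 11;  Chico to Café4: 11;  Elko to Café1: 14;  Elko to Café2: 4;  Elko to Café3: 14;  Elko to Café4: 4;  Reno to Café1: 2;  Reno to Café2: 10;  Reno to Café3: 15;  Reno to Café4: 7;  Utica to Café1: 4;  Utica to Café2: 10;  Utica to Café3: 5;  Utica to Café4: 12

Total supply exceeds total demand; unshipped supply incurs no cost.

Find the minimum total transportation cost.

845

An optimal shipping plan:
  Chico->Café1: 65 × 8 = 520
  Elko->Café2: 25 × 4 = 100
  Elko->Café3: 5 × 14 = 70
  Elko->Café4: 10 × 4 = 40
  Reno->Café1: 10 × 2 = 20
  Utica->Café1: 5 × 4 = 20
  Utica->Café3: 15 × 5 = 75
Total = 520 + 100 + 70 + 40 + 20 + 20 + 75 = 845.
(Supply check: Chico ships 65; Elko ships 40; Reno ships 10; Utica ships 20.)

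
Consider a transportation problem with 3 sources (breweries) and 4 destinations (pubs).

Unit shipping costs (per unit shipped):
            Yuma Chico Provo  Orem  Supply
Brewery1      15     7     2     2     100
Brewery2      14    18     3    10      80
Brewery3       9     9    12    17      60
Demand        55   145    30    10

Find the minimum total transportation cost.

An optimal shipping plan:
  Brewery1→Chico: 90 × 7 = 630
  Brewery1→Orem: 10 × 2 = 20
  Brewery2→Yuma: 50 × 14 = 700
  Brewery2→Provo: 30 × 3 = 90
  Brewery3→Yuma: 5 × 9 = 45
  Brewery3→Chico: 55 × 9 = 495
Total = 630 + 20 + 700 + 90 + 45 + 495 = 1980.
(Supply check: Brewery1 ships 100; Brewery2 ships 80; Brewery3 ships 60.)

1980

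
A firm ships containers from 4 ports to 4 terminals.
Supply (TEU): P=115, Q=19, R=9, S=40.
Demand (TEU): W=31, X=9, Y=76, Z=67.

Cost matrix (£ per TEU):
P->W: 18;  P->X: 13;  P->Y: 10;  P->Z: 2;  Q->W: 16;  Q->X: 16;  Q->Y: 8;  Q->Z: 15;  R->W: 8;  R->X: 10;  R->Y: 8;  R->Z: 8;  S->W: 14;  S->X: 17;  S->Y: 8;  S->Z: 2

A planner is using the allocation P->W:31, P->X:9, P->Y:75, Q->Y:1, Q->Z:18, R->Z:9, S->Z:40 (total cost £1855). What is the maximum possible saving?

538

Current plan cost = 31·18 + 9·13 + 75·10 + 1·8 + 18·15 + 9·8 + 40·2 = £1855.
Optimal plan:
  P to X: 9 × £13 = £117
  P to Y: 39 × £10 = £390
  P to Z: 67 × £2 = £134
  Q to Y: 19 × £8 = £152
  R to W: 9 × £8 = £72
  S to W: 22 × £14 = £308
  S to Y: 18 × £8 = £144
Optimal cost = £1317.
Saving = 1855 − 1317 = £538.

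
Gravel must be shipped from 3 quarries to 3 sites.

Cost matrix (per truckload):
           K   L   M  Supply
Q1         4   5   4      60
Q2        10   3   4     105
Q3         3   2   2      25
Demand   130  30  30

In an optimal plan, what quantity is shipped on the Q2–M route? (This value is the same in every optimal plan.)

30

The minimum-cost plan:
  Q1 to K: 60 × 4 = 240
  Q2 to K: 45 × 10 = 450
  Q2 to L: 30 × 3 = 90
  Q2 to M: 30 × 4 = 120
  Q3 to K: 25 × 3 = 75
Total cost = 975.
So Q2→M carries 30 truckloads.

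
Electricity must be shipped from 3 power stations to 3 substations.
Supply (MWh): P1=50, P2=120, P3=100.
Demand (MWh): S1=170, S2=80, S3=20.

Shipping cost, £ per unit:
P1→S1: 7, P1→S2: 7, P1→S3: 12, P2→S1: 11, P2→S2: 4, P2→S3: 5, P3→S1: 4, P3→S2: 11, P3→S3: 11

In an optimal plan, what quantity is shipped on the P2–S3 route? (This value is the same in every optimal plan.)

The minimum-cost plan:
  P1–S1: 50 MWh
  P2–S1: 20 MWh
  P2–S2: 80 MWh
  P2–S3: 20 MWh
  P3–S1: 100 MWh
Total cost = £1390.
So P2→S3 carries 20 MWh.

20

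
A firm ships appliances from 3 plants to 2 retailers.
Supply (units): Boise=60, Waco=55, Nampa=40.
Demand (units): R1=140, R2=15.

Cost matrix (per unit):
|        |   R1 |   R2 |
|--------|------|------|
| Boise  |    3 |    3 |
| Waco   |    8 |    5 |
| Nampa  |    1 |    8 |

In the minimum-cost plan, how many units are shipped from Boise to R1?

60

Solving gives:
  Boise→R1: 60 × 3 = 180
  Waco→R1: 40 × 8 = 320
  Waco→R2: 15 × 5 = 75
  Nampa→R1: 40 × 1 = 40
Total cost = 615.
So Boise→R1 carries 60 units.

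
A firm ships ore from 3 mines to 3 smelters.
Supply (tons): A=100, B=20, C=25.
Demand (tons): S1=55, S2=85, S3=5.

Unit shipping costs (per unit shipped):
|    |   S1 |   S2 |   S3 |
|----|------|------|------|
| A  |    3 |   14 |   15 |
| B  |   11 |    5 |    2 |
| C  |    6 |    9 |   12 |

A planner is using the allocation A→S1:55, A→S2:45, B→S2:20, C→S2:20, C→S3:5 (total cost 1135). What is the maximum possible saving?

Current plan cost = 55·3 + 45·14 + 20·5 + 20·9 + 5·12 = 1135.
Optimal plan:
  A–S1: 55 × 3 = 165
  A–S2: 45 × 14 = 630
  B–S2: 15 × 5 = 75
  B–S3: 5 × 2 = 10
  C–S2: 25 × 9 = 225
Optimal cost = 1105.
Saving = 1135 − 1105 = 30.

30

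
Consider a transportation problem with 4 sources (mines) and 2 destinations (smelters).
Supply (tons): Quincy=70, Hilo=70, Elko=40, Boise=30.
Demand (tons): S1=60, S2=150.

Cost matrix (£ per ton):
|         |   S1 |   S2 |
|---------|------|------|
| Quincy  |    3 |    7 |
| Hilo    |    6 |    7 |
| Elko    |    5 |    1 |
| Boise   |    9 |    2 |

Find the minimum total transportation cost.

Optimal allocation:
  Quincy to S1: 60 × £3 = £180
  Quincy to S2: 10 × £7 = £70
  Hilo to S2: 70 × £7 = £490
  Elko to S2: 40 × £1 = £40
  Boise to S2: 30 × £2 = £60
Total = 180 + 70 + 490 + 40 + 60 = £840.

840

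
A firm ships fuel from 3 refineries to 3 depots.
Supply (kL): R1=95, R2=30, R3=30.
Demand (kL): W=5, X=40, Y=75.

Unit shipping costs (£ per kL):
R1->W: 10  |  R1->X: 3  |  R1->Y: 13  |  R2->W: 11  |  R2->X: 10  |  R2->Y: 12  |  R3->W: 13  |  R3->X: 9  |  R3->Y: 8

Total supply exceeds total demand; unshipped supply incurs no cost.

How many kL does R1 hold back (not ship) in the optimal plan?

Minimum-cost shipments:
  R1 to W: 5 × £10 = £50
  R1 to X: 40 × £3 = £120
  R1 to Y: 15 × £13 = £195
  R2 to Y: 30 × £12 = £360
  R3 to Y: 30 × £8 = £240
Total cost = £965.
R1 ships 60 of its 95, leaving 35.

35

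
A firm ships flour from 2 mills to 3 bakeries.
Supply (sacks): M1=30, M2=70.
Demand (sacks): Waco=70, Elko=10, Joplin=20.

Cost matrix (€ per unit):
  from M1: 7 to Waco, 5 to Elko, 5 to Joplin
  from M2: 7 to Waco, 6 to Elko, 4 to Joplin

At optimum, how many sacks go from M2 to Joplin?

20

Optimal shipments:
  M1->Waco: 20 × €7 = €140
  M1->Elko: 10 × €5 = €50
  M2->Waco: 50 × €7 = €350
  M2->Joplin: 20 × €4 = €80
Total cost = €620.
So M2→Joplin carries 20 sacks.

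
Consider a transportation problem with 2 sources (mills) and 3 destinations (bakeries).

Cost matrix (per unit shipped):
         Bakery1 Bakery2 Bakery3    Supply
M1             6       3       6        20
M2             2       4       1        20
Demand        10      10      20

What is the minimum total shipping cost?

110

Optimal allocation:
  M1->Bakery1: 10 sacks
  M1->Bakery2: 10 sacks
  M2->Bakery3: 20 sacks
Total cost = 110.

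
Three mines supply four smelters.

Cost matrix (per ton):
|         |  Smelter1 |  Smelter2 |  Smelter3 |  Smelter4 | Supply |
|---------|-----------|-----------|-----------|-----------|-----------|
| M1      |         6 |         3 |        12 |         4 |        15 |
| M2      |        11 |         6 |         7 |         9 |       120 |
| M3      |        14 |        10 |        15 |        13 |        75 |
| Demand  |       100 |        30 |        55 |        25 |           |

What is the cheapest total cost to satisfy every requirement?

One minimum-cost allocation:
  M1 to Smelter4: 15 × 4 = 60
  M2 to Smelter1: 25 × 11 = 275
  M2 to Smelter2: 30 × 6 = 180
  M2 to Smelter3: 55 × 7 = 385
  M2 to Smelter4: 10 × 9 = 90
  M3 to Smelter1: 75 × 14 = 1050
Total = 60 + 275 + 180 + 385 + 90 + 1050 = 2040.
(Supply check: M1 ships 15; M2 ships 120; M3 ships 75.)

2040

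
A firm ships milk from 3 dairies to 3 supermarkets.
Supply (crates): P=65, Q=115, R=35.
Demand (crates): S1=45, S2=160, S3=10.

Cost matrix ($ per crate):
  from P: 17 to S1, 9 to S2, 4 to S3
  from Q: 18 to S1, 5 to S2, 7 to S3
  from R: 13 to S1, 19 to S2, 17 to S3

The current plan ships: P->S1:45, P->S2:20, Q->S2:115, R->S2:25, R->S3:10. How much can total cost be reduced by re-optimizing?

Current plan cost = 45·17 + 20·9 + 115·5 + 25·19 + 10·17 = $2165.
Optimal plan:
  P–S1: 10 × $17 = $170
  P–S2: 45 × $9 = $405
  P–S3: 10 × $4 = $40
  Q–S2: 115 × $5 = $575
  R–S1: 35 × $13 = $455
Optimal cost = $1645.
Saving = 2165 − 1645 = $520.

520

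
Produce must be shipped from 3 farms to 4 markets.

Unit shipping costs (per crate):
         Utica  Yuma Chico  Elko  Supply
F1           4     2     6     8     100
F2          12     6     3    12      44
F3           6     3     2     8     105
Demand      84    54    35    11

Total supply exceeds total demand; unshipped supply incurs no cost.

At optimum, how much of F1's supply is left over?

Minimum-cost shipments:
  F1–Utica: 84 crates
  F1–Yuma: 16 crates
  F3–Yuma: 38 crates
  F3–Chico: 35 crates
  F3–Elko: 11 crates
Total cost = 640.
F1 ships 100 of its 100, leaving 0.

0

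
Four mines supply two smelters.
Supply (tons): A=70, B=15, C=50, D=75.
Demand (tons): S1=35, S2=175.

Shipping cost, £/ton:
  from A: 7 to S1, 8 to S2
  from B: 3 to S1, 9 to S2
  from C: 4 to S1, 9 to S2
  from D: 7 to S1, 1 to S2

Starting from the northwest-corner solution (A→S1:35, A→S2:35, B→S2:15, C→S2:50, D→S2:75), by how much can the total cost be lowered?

155

Current plan cost = 35·7 + 35·8 + 15·9 + 50·9 + 75·1 = £1185.
Optimal plan:
  A->S2: 70 × £8 = £560
  B->S1: 15 × £3 = £45
  C->S1: 20 × £4 = £80
  C->S2: 30 × £9 = £270
  D->S2: 75 × £1 = £75
Optimal cost = £1030.
Saving = 1185 − 1030 = £155.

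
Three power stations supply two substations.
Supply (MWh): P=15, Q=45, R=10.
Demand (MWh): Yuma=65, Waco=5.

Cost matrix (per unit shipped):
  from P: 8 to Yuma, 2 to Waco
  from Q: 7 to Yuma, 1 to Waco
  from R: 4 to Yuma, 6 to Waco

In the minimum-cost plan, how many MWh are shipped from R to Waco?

Optimal shipments:
  P–Yuma: 10 × 8 = 80
  P–Waco: 5 × 2 = 10
  Q–Yuma: 45 × 7 = 315
  R–Yuma: 10 × 4 = 40
Total cost = 445.
The route R→Waco is not used.

0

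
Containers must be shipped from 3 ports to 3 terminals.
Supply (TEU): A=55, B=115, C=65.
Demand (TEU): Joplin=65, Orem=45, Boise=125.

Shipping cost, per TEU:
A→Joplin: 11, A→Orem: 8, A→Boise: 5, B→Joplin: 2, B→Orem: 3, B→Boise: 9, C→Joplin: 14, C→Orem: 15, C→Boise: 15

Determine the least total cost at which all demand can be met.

A cheapest plan:
  A–Boise: 55 × 5 = 275
  B–Joplin: 65 × 2 = 130
  B–Orem: 45 × 3 = 135
  B–Boise: 5 × 9 = 45
  C–Boise: 65 × 15 = 975
Total = 275 + 130 + 135 + 45 + 975 = 1560.

1560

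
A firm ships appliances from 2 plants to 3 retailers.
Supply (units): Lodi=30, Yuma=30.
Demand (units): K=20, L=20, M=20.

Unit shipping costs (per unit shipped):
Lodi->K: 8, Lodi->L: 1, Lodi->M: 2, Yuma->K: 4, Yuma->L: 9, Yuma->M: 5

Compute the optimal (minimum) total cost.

170

Optimal allocation:
  Lodi to L: 20 × 1 = 20
  Lodi to M: 10 × 2 = 20
  Yuma to K: 20 × 4 = 80
  Yuma to M: 10 × 5 = 50
Total = 20 + 20 + 80 + 50 = 170.
(Supply check: Lodi ships 30; Yuma ships 30.)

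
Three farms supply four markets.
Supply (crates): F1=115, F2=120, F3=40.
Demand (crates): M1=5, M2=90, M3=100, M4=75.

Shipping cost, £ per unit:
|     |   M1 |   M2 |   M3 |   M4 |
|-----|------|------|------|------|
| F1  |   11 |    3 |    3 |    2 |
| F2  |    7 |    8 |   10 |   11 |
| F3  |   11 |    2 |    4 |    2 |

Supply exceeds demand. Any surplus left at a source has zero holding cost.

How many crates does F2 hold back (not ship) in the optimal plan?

5

An optimal plan:
  F1 to M3: 80 × £3 = £240
  F1 to M4: 35 × £2 = £70
  F2 to M1: 5 × £7 = £35
  F2 to M2: 90 × £8 = £720
  F2 to M3: 20 × £10 = £200
  F3 to M4: 40 × £2 = £80
Total cost = £1345.
F2 ships 115 of its 120, leaving 5.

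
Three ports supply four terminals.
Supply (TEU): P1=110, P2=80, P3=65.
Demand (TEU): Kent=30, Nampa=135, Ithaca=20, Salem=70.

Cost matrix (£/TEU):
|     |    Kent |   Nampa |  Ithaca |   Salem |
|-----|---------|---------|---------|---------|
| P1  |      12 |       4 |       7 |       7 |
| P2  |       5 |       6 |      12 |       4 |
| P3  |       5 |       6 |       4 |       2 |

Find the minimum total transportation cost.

A cheapest plan:
  P1–Nampa: 110 × £4 = £440
  P2–Kent: 30 × £5 = £150
  P2–Nampa: 25 × £6 = £150
  P2–Salem: 25 × £4 = £100
  P3–Ithaca: 20 × £4 = £80
  P3–Salem: 45 × £2 = £90
Total = 440 + 150 + 150 + 100 + 80 + 90 = £1010.
(Supply check: P1 ships 110; P2 ships 80; P3 ships 65.)

1010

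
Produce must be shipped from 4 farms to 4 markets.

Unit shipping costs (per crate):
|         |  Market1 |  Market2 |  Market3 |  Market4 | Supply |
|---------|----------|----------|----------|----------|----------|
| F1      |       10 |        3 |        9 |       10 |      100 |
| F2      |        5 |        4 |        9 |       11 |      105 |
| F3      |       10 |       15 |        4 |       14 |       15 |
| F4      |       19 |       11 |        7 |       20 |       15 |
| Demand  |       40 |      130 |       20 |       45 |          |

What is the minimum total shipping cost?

One minimum-cost allocation:
  F1->Market2: 100 crates
  F2->Market1: 40 crates
  F2->Market2: 30 crates
  F2->Market4: 35 crates
  F3->Market3: 5 crates
  F3->Market4: 10 crates
  F4->Market3: 15 crates
Total cost = 1270.

1270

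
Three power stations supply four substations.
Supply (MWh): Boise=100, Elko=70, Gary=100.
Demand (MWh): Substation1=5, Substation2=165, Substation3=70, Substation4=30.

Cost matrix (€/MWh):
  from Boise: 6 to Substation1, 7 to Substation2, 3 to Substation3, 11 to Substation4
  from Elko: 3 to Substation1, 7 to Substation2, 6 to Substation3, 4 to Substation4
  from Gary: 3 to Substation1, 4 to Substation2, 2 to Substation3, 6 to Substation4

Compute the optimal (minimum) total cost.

Optimal allocation:
  Boise–Substation2: 30 × €7 = €210
  Boise–Substation3: 70 × €3 = €210
  Elko–Substation1: 5 × €3 = €15
  Elko–Substation2: 35 × €7 = €245
  Elko–Substation4: 30 × €4 = €120
  Gary–Substation2: 100 × €4 = €400
Total = 210 + 210 + 15 + 245 + 120 + 400 = €1200.

1200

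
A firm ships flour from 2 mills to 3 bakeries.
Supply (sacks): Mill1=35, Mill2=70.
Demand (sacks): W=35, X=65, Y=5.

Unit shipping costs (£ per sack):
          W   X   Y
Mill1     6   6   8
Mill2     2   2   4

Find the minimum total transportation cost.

Optimal allocation:
  Mill1–X: 35 sacks
  Mill2–W: 35 sacks
  Mill2–X: 30 sacks
  Mill2–Y: 5 sacks
Total cost = £360.

360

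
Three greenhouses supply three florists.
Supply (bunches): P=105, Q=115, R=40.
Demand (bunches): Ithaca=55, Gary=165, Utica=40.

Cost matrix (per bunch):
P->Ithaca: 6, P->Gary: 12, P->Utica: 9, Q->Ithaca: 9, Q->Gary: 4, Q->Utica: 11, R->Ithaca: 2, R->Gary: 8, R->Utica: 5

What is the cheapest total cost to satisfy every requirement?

One minimum-cost allocation:
  P–Ithaca: 15 × 6 = 90
  P–Gary: 50 × 12 = 600
  P–Utica: 40 × 9 = 360
  Q–Gary: 115 × 4 = 460
  R–Ithaca: 40 × 2 = 80
Total = 90 + 600 + 360 + 460 + 80 = 1590.

1590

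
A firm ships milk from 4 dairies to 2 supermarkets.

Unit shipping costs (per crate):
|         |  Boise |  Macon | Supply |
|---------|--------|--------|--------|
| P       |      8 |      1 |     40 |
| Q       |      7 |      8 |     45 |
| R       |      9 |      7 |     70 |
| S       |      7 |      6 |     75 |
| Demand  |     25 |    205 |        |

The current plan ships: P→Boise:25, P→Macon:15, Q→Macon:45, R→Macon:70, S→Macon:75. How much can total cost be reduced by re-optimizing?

200

Current plan cost = 25·8 + 15·1 + 45·8 + 70·7 + 75·6 = 1515.
Optimal plan:
  P->Macon: 40 × 1 = 40
  Q->Boise: 25 × 7 = 175
  Q->Macon: 20 × 8 = 160
  R->Macon: 70 × 7 = 490
  S->Macon: 75 × 6 = 450
Optimal cost = 1315.
Saving = 1515 − 1315 = 200.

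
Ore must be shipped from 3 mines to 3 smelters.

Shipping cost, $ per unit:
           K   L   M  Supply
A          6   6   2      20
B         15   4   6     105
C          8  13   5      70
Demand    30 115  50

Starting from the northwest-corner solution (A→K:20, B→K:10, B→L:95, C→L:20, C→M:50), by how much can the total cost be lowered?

220

Current plan cost = 20·6 + 10·15 + 95·4 + 20·13 + 50·5 = $1160.
Optimal plan:
  A to L: 10 × $6 = $60
  A to M: 10 × $2 = $20
  B to L: 105 × $4 = $420
  C to K: 30 × $8 = $240
  C to M: 40 × $5 = $200
Optimal cost = $940.
Saving = 1160 − 940 = $220.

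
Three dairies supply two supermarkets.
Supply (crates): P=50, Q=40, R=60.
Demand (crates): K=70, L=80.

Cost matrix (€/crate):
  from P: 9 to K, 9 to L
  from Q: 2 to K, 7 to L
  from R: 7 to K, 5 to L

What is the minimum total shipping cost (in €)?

A cheapest plan:
  P→K: 30 × €9 = €270
  P→L: 20 × €9 = €180
  Q→K: 40 × €2 = €80
  R→L: 60 × €5 = €300
Total = 270 + 180 + 80 + 300 = €830.

830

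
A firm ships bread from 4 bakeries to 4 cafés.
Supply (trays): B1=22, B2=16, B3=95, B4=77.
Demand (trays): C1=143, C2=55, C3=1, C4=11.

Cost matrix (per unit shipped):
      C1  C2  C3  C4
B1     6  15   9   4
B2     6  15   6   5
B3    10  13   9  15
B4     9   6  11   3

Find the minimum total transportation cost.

Optimal allocation:
  B1 to C1: 22 × 6 = 132
  B2 to C1: 16 × 6 = 96
  B3 to C1: 94 × 10 = 940
  B3 to C3: 1 × 9 = 9
  B4 to C1: 11 × 9 = 99
  B4 to C2: 55 × 6 = 330
  B4 to C4: 11 × 3 = 33
Total = 132 + 96 + 940 + 9 + 99 + 330 + 33 = 1639.

1639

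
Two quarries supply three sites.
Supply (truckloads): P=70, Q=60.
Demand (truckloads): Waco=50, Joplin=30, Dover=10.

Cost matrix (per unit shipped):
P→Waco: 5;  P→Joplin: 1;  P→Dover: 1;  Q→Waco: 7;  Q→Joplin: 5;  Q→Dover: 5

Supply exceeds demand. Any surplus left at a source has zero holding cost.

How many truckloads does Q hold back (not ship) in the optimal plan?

Minimum-cost shipments:
  P->Waco: 30 × 5 = 150
  P->Joplin: 30 × 1 = 30
  P->Dover: 10 × 1 = 10
  Q->Waco: 20 × 7 = 140
Total cost = 330.
Q ships 20 of its 60, leaving 40.

40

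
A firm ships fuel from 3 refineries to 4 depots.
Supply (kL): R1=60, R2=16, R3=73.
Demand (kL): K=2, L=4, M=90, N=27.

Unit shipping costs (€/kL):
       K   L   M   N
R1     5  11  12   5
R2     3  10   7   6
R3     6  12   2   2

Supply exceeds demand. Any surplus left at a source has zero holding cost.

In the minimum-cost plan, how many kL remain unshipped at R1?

An optimal plan:
  R1 to K: 2 × €5 = €10
  R1 to L: 4 × €11 = €44
  R1 to M: 1 × €12 = €12
  R1 to N: 27 × €5 = €135
  R2 to M: 16 × €7 = €112
  R3 to M: 73 × €2 = €146
Total cost = €459.
R1 ships 34 of its 60, leaving 26.

26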